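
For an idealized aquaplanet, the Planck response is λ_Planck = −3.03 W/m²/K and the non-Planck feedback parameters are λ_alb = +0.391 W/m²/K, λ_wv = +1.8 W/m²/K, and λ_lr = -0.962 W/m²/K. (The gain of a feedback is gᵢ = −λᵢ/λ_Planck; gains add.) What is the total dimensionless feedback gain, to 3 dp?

0.406

Convert to gains: g_alb = 0.391/3.03 = 0.129; g_wv = 1.8/3.03 = 0.5941; g_lr = -0.962/3.03 = -0.3175.
Total gain g = 0.4056.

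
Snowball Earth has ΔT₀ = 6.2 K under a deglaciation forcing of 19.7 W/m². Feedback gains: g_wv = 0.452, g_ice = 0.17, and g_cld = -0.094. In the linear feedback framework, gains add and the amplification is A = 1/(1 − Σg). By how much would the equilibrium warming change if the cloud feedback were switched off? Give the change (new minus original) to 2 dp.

3.27 K

Original: g = 0.528, ΔT = 6.2/(1−0.528) = 13.1356 K.
Without cloud: g' = 0.622, ΔT' = 6.2/(1−0.622) = 16.4021 K.
Change = 16.4021 − 13.1356 = 3.27 K.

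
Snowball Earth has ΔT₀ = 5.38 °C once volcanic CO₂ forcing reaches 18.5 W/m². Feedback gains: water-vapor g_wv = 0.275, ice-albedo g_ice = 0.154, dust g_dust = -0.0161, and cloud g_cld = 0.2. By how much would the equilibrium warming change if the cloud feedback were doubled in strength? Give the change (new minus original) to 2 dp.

14.86 °C

Original: g = 0.6129, ΔT = 5.38/(1−0.6129) = 13.8982 °C.
With doubled cloud: g' = 0.8129, ΔT' = 5.38/(1−0.8129) = 28.7547 °C.
Change = 28.7547 − 13.8982 = 14.86 °C.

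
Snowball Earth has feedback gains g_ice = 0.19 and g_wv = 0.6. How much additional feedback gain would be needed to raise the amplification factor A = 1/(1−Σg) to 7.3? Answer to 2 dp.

Current total gain = 0.79.
Target gain for A = 7.3: g* = 1 − 1/7.3 = 0.863.
Additional gain needed = 0.863 − 0.79 = 0.07.

0.07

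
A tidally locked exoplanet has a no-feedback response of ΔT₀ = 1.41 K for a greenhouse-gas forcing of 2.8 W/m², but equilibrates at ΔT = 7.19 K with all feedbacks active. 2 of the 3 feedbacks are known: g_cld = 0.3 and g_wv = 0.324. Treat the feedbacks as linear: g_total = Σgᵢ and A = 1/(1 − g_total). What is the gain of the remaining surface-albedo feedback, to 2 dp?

Amplification A = ΔT/ΔT₀ = 7.19/1.41 = 5.099.
Total gain g = 1 − 1/A = 1 − 1/5.099 = 0.8039.
Known gains sum to 0.3 + 0.324 = 0.624.
g_alb = 0.8039 − 0.624 = 0.18.

0.18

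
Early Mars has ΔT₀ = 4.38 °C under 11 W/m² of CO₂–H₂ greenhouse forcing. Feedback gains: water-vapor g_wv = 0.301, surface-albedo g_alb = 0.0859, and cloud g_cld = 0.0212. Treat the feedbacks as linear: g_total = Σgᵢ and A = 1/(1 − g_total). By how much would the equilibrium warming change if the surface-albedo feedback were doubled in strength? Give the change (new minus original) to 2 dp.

1.26 °C

Original: g = 0.4081, ΔT = 4.38/(1−0.4081) = 7.3999 °C.
With doubled surface-albedo: g' = 0.494, ΔT' = 4.38/(1−0.494) = 8.6561 °C.
Change = 8.6561 − 7.3999 = 1.26 °C.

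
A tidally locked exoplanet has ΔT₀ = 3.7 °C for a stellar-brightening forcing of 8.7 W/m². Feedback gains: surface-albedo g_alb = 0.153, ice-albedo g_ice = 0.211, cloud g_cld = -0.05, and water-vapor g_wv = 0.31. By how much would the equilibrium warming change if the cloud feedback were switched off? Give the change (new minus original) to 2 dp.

1.51 °C

Original: g = 0.624, ΔT = 3.7/(1−0.624) = 9.8404 °C.
Without cloud: g' = 0.674, ΔT' = 3.7/(1−0.674) = 11.3497 °C.
Change = 11.3497 − 9.8404 = 1.51 °C.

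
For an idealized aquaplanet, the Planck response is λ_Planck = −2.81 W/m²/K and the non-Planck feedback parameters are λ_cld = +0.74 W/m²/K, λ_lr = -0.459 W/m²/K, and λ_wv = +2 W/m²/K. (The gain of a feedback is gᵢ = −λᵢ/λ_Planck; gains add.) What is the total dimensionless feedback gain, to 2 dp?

0.81

Convert to gains: g_cld = 0.74/2.81 = 0.2633; g_lr = -0.459/2.81 = -0.1633; g_wv = 2/2.81 = 0.7117.
Total gain g = 0.8117.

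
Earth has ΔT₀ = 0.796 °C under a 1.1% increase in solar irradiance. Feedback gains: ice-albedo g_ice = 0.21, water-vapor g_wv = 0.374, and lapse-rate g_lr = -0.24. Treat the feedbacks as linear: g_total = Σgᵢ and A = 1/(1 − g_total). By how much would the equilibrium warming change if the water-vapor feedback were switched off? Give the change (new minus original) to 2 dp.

-0.44 °C

Original: g = 0.344, ΔT = 0.796/(1−0.344) = 1.2134 °C.
Without water-vapor: g' = -0.03, ΔT' = 0.796/(1+0.03) = 0.7728 °C.
Change = 0.7728 − 1.2134 = -0.44 °C.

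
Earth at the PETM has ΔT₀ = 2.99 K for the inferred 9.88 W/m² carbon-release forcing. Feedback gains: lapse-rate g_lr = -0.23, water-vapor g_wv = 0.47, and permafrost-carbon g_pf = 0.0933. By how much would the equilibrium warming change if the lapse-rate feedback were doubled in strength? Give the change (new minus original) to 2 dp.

Original: g = 0.3333, ΔT = 2.99/(1−0.3333) = 4.4848 K.
With doubled lapse-rate: g' = 0.1033, ΔT' = 2.99/(1−0.1033) = 3.3344 K.
Change = 3.3344 − 4.4848 = -1.15 K.

-1.15 K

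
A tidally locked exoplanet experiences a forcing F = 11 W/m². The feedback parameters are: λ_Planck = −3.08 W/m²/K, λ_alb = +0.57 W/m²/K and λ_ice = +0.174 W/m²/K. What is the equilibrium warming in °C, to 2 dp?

4.71 °C

Net feedback parameter λ = (−3.08) + (+0.57) + (+0.174) = -2.336 W/m²/K.
ΔT = −F/λ = −11/(-2.336) = 4.71 °C.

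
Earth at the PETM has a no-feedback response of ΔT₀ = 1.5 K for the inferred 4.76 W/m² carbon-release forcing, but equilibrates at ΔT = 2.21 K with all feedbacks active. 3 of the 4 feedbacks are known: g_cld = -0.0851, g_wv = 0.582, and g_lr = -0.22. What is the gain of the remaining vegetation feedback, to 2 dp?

0.04

Amplification A = ΔT/ΔT₀ = 2.21/1.5 = 1.473.
Total gain g = 1 − 1/A = 1 − 1/1.473 = 0.3211.
Known gains sum to -0.0851 + 0.582 − 0.22 = 0.2769.
g_veg = 0.3211 − 0.2769 = 0.04.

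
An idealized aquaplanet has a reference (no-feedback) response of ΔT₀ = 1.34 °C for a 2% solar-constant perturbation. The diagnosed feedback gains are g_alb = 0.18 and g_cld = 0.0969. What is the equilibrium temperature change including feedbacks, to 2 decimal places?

Total gain g = 0.18 + 0.0969 = 0.2769.
Amplification A = 1/(1 − 0.2769) = 1.383.
ΔT = 1.34 × 1.383 = 1.85 °C.

1.85 °C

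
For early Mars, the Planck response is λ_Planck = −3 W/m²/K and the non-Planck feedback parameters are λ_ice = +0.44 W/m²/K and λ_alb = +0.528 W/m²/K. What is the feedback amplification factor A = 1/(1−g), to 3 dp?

1.476

Convert to gains: g_ice = 0.44/3 = 0.1467; g_alb = 0.528/3 = 0.176.
Total gain g = 0.3227.
A = 1/(1 − 0.3227) = 1.476.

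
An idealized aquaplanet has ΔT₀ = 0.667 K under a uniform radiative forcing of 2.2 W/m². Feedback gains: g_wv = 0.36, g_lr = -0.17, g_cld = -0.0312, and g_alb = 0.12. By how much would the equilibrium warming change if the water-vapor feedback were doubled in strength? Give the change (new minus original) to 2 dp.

Original: g = 0.2788, ΔT = 0.667/(1−0.2788) = 0.9248 K.
With doubled water-vapor: g' = 0.6388, ΔT' = 0.667/(1−0.6388) = 1.8466 K.
Change = 1.8466 − 0.9248 = 0.92 K.

0.92 K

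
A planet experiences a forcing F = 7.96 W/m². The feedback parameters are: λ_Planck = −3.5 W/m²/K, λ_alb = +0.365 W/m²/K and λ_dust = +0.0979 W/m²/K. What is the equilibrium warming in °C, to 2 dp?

2.62 °C

Net feedback parameter λ = (−3.5) + (+0.365) + (+0.0979) = -3.0371 W/m²/K.
ΔT = −F/λ = −7.96/(-3.0371) = 2.62 °C.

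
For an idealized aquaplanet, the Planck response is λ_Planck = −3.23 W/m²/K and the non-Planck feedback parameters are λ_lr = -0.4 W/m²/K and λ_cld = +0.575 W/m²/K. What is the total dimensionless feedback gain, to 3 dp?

Convert to gains: g_lr = -0.4/3.23 = -0.1238; g_cld = 0.575/3.23 = 0.178.
Total gain g = 0.0542.

0.054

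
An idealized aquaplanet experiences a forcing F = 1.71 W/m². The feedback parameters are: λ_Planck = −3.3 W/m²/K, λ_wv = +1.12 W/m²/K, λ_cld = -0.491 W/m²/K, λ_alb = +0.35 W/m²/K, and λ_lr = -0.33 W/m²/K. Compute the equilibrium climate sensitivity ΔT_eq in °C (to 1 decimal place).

0.6 °C

Net feedback parameter λ = (−3.3) + (+1.12) + (-0.491) + (+0.35) + (-0.33) = -2.651 W/m²/K.
ΔT = −F/λ = −1.71/(-2.651) = 0.6 °C.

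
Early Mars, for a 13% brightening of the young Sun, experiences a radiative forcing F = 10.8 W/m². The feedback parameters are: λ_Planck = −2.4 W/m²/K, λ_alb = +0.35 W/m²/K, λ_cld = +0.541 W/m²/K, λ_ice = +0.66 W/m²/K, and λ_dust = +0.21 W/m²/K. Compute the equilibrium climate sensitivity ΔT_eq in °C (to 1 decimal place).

Net feedback parameter λ = (−2.4) + (+0.35) + (+0.541) + (+0.66) + (+0.21) = -0.639 W/m²/K.
ΔT = −F/λ = −10.8/(-0.639) = 16.9 °C.

16.9 °C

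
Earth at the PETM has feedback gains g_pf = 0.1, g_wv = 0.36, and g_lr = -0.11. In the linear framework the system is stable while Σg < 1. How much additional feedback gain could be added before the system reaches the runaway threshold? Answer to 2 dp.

0.65

Current total gain = 0.1 + 0.36 − 0.11 = 0.35.
Margin to runaway = 1 − 0.35 = 0.65.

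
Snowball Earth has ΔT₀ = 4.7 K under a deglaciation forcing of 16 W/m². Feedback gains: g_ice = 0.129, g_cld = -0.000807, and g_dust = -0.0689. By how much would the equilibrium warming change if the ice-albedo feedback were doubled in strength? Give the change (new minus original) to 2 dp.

0.79 K

Original: g = 0.059293, ΔT = 4.7/(1−0.059293) = 4.9962 K.
With doubled ice-albedo: g' = 0.188293, ΔT' = 4.7/(1−0.188293) = 5.7903 K.
Change = 5.7903 − 4.9962 = 0.79 K.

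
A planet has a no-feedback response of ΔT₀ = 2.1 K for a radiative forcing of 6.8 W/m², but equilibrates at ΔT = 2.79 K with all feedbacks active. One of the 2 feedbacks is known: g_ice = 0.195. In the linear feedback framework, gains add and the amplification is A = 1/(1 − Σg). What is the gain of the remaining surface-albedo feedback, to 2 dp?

Amplification A = ΔT/ΔT₀ = 2.79/2.1 = 1.329.
Total gain g = 1 − 1/A = 1 − 1/1.329 = 0.2476.
The known gain is 0.195.
g_alb = 0.2476 − 0.195 = 0.05.

0.05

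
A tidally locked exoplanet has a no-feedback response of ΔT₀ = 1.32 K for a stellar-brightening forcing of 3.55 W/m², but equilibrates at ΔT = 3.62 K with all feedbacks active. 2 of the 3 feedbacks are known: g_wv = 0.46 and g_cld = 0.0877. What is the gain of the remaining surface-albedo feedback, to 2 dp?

Amplification A = ΔT/ΔT₀ = 3.62/1.32 = 2.742.
Total gain g = 1 − 1/A = 1 − 1/2.742 = 0.6353.
Known gains sum to 0.46 + 0.0877 = 0.5477.
g_alb = 0.6353 − 0.5477 = 0.09.

0.09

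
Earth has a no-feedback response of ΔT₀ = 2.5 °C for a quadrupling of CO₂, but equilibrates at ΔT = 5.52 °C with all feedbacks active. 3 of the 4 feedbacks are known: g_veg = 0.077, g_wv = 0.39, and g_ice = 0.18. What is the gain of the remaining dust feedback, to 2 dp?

-0.10

Amplification A = ΔT/ΔT₀ = 5.52/2.5 = 2.208.
Total gain g = 1 − 1/A = 1 − 1/2.208 = 0.5471.
Known gains sum to 0.077 + 0.39 + 0.18 = 0.647.
g_dust = 0.5471 − 0.647 = -0.10.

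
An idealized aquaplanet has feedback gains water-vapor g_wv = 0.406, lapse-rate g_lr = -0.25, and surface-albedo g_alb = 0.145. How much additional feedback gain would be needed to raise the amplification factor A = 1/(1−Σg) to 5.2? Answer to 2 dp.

Current total gain = 0.301.
Target gain for A = 5.2: g* = 1 − 1/5.2 = 0.8077.
Additional gain needed = 0.8077 − 0.301 = 0.51.

0.51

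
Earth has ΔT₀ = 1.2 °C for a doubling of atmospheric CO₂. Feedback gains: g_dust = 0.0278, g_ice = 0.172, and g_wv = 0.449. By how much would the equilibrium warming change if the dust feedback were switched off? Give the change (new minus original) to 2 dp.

-0.25 °C

Original: g = 0.6488, ΔT = 1.2/(1−0.6488) = 3.4169 °C.
Without dust: g' = 0.621, ΔT' = 1.2/(1−0.621) = 3.1662 °C.
Change = 3.1662 − 3.4169 = -0.25 °C.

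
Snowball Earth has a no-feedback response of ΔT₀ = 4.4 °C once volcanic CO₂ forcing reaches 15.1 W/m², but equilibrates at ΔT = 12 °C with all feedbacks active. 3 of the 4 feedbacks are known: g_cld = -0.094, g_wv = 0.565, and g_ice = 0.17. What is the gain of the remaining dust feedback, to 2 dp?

Amplification A = ΔT/ΔT₀ = 12/4.4 = 2.727.
Total gain g = 1 − 1/A = 1 − 1/2.727 = 0.6333.
Known gains sum to -0.094 + 0.565 + 0.17 = 0.641.
g_dust = 0.6333 − 0.641 = -0.01.

-0.01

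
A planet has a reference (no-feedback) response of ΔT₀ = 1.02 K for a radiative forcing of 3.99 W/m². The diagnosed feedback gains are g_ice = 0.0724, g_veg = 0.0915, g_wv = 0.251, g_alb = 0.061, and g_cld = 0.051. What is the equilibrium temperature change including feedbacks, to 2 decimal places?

Total gain g = 0.0724 + 0.0915 + 0.251 + 0.061 + 0.051 = 0.5269.
Amplification A = 1/(1 − 0.5269) = 2.114.
ΔT = 1.02 × 2.114 = 2.16 K.

2.16 K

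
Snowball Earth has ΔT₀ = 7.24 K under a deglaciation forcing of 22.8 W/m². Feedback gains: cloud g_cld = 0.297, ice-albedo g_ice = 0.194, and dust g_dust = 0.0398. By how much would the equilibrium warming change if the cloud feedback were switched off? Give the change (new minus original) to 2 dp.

-5.98 K

Original: g = 0.5308, ΔT = 7.24/(1−0.5308) = 15.4305 K.
Without cloud: g' = 0.2338, ΔT' = 7.24/(1−0.2338) = 9.4492 K.
Change = 9.4492 − 15.4305 = -5.98 K.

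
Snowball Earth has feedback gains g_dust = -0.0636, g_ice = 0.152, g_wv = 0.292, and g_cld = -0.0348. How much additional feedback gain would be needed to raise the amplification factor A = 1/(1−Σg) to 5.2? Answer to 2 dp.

Current total gain = 0.3456.
Target gain for A = 5.2: g* = 1 − 1/5.2 = 0.8077.
Additional gain needed = 0.8077 − 0.3456 = 0.46.

0.46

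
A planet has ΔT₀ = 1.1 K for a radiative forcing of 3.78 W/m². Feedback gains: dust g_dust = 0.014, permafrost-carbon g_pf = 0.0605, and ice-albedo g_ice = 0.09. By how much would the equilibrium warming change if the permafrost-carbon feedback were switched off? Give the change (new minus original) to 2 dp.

Original: g = 0.1645, ΔT = 1.1/(1−0.1645) = 1.3166 K.
Without permafrost-carbon: g' = 0.104, ΔT' = 1.1/(1−0.104) = 1.2277 K.
Change = 1.2277 − 1.3166 = -0.09 K.

-0.09 K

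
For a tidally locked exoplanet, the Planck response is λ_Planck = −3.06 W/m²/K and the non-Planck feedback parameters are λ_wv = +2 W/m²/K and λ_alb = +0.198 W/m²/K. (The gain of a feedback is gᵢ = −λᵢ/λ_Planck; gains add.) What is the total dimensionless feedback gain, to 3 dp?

0.718

Convert to gains: g_wv = 2/3.06 = 0.6536; g_alb = 0.198/3.06 = 0.06471.
Total gain g = 0.71831.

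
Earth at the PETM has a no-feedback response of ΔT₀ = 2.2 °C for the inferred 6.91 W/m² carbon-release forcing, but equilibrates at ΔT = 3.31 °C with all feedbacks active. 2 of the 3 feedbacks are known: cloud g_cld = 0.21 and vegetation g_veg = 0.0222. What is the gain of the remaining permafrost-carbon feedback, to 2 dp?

Amplification A = ΔT/ΔT₀ = 3.31/2.2 = 1.505.
Total gain g = 1 − 1/A = 1 − 1/1.505 = 0.3355.
Known gains sum to 0.21 + 0.0222 = 0.2322.
g_pf = 0.3355 − 0.2322 = 0.10.

0.10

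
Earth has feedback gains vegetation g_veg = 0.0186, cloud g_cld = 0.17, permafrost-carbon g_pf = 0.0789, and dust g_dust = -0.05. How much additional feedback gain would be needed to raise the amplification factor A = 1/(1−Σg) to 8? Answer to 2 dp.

Current total gain = 0.2175.
Target gain for A = 8: g* = 1 − 1/8 = 0.875.
Additional gain needed = 0.875 − 0.2175 = 0.66.

0.66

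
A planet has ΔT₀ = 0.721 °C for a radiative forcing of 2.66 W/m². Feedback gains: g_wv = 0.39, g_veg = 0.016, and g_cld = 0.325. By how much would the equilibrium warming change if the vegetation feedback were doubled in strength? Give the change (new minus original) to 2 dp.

0.17 °C

Original: g = 0.731, ΔT = 0.721/(1−0.731) = 2.6803 °C.
With doubled vegetation: g' = 0.747, ΔT' = 0.721/(1−0.747) = 2.8498 °C.
Change = 2.8498 − 2.6803 = 0.17 °C.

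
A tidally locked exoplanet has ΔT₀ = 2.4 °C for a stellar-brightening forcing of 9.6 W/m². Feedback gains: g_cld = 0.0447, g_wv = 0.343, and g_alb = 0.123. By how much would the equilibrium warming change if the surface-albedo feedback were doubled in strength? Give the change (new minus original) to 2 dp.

1.65 °C

Original: g = 0.5107, ΔT = 2.4/(1−0.5107) = 4.9050 °C.
With doubled surface-albedo: g' = 0.6337, ΔT' = 2.4/(1−0.6337) = 6.5520 °C.
Change = 6.5520 − 4.9050 = 1.65 °C.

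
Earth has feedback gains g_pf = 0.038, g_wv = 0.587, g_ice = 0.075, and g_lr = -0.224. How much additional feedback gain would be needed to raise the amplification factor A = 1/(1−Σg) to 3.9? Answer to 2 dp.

0.27

Current total gain = 0.476.
Target gain for A = 3.9: g* = 1 − 1/3.9 = 0.7436.
Additional gain needed = 0.7436 − 0.476 = 0.27.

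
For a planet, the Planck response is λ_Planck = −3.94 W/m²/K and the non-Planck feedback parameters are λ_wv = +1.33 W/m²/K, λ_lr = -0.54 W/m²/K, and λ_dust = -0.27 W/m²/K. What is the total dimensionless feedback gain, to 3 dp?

0.132

Convert to gains: g_wv = 1.33/3.94 = 0.3376; g_lr = -0.54/3.94 = -0.1371; g_dust = -0.27/3.94 = -0.06853.
Total gain g = 0.13197.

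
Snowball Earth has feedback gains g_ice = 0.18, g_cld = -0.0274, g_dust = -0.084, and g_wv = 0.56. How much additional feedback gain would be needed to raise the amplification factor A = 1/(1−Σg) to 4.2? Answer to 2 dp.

Current total gain = 0.6286.
Target gain for A = 4.2: g* = 1 − 1/4.2 = 0.7619.
Additional gain needed = 0.7619 − 0.6286 = 0.13.

0.13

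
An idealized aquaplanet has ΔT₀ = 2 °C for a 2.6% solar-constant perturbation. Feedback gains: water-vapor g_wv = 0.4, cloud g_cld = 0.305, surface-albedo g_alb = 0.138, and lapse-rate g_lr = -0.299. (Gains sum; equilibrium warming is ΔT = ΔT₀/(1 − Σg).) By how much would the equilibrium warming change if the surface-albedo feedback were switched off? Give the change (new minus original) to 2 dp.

-1.02 °C

Original: g = 0.544, ΔT = 2/(1−0.544) = 4.3860 °C.
Without surface-albedo: g' = 0.406, ΔT' = 2/(1−0.406) = 3.3670 °C.
Change = 3.3670 − 4.3860 = -1.02 °C.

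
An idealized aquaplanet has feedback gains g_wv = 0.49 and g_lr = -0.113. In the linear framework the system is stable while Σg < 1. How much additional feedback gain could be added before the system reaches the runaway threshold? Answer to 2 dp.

0.62

Current total gain = 0.49 − 0.113 = 0.377.
Margin to runaway = 1 − 0.377 = 0.62.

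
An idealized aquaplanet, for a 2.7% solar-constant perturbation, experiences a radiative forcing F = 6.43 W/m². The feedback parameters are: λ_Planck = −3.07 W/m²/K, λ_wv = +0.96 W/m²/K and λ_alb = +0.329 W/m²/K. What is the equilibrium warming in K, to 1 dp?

3.6 K

Net feedback parameter λ = (−3.07) + (+0.96) + (+0.329) = -1.781 W/m²/K.
ΔT = −F/λ = −6.43/(-1.781) = 3.6 K.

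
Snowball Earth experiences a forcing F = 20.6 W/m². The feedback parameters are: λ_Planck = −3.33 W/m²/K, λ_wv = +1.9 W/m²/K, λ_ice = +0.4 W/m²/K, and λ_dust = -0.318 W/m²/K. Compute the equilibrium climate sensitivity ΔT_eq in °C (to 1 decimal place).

Net feedback parameter λ = (−3.33) + (+1.9) + (+0.4) + (-0.318) = -1.348 W/m²/K.
ΔT = −F/λ = −20.6/(-1.348) = 15.3 °C.

15.3 °C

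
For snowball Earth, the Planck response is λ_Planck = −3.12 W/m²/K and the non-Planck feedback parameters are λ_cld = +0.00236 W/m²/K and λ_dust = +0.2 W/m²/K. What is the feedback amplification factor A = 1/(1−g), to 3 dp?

1.069

Convert to gains: g_cld = 0.00236/3.12 = 0.000756; g_dust = 0.2/3.12 = 0.0641.
Total gain g = 0.064856.
A = 1/(1 − 0.064856) = 1.069.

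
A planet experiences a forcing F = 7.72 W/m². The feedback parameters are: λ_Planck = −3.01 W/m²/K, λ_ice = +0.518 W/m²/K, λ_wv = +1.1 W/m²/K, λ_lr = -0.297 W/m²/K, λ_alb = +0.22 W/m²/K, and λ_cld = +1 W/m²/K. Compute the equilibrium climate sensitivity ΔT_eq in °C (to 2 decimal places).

Net feedback parameter λ = (−3.01) + (+0.518) + (+1.1) + (-0.297) + (+0.22) + (+1) = -0.469 W/m²/K.
ΔT = −F/λ = −7.72/(-0.469) = 16.46 °C.

16.46 °C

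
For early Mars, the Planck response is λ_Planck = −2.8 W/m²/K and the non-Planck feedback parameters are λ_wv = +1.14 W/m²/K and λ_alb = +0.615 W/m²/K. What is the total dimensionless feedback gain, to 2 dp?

0.63

Convert to gains: g_wv = 1.14/2.8 = 0.4071; g_alb = 0.615/2.8 = 0.2196.
Total gain g = 0.6267.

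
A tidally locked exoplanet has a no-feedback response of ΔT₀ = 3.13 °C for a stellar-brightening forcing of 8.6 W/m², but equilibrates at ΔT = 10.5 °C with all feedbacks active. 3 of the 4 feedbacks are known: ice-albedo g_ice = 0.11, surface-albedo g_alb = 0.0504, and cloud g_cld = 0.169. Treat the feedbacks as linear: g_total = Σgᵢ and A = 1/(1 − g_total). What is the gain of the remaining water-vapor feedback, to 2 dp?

0.37

Amplification A = ΔT/ΔT₀ = 10.5/3.13 = 3.355.
Total gain g = 1 − 1/A = 1 − 1/3.355 = 0.7019.
Known gains sum to 0.11 + 0.0504 + 0.169 = 0.3294.
g_wv = 0.7019 − 0.3294 = 0.37.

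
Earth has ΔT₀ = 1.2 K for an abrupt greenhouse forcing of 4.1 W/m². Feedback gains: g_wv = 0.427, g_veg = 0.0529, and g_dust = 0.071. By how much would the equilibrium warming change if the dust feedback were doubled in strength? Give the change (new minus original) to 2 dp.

0.50 K

Original: g = 0.5509, ΔT = 1.2/(1−0.5509) = 2.6720 K.
With doubled dust: g' = 0.6219, ΔT' = 1.2/(1−0.6219) = 3.1738 K.
Change = 3.1738 − 2.6720 = 0.50 K.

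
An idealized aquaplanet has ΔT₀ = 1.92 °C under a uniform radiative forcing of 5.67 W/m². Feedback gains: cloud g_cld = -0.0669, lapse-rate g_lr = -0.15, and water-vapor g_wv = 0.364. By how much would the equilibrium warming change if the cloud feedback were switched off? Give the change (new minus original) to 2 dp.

Original: g = 0.1471, ΔT = 1.92/(1−0.1471) = 2.2511 °C.
Without cloud: g' = 0.214, ΔT' = 1.92/(1−0.214) = 2.4427 °C.
Change = 2.4427 − 2.2511 = 0.19 °C.

0.19 °C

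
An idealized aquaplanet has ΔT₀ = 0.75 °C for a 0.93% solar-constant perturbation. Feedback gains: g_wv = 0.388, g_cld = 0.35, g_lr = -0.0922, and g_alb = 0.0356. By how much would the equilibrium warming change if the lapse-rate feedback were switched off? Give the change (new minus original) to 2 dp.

0.96 °C

Original: g = 0.6814, ΔT = 0.75/(1−0.6814) = 2.3540 °C.
Without lapse-rate: g' = 0.7736, ΔT' = 0.75/(1−0.7736) = 3.3127 °C.
Change = 3.3127 − 2.3540 = 0.96 °C.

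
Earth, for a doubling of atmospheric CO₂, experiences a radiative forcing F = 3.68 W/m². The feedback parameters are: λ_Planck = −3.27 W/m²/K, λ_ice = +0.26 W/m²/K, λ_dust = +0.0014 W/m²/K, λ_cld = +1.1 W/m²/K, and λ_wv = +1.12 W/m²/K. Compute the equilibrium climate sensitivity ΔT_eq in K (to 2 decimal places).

Net feedback parameter λ = (−3.27) + (+0.26) + (+0.0014) + (+1.1) + (+1.12) = -0.7886 W/m²/K.
ΔT = −F/λ = −3.68/(-0.7886) = 4.67 K.

4.67 K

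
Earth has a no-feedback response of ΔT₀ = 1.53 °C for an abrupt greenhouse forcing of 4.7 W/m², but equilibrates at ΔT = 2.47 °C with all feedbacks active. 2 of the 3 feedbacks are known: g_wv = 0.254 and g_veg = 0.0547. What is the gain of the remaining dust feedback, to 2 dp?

Amplification A = ΔT/ΔT₀ = 2.47/1.53 = 1.614.
Total gain g = 1 − 1/A = 1 − 1/1.614 = 0.3804.
Known gains sum to 0.254 + 0.0547 = 0.3087.
g_dust = 0.3804 − 0.3087 = 0.07.

0.07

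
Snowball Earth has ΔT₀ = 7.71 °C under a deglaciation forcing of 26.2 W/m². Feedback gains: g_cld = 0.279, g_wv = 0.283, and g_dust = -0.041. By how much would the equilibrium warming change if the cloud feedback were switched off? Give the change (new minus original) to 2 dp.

Original: g = 0.521, ΔT = 7.71/(1−0.521) = 16.0960 °C.
Without cloud: g' = 0.242, ΔT' = 7.71/(1−0.242) = 10.1715 °C.
Change = 10.1715 − 16.0960 = -5.92 °C.

-5.92 °C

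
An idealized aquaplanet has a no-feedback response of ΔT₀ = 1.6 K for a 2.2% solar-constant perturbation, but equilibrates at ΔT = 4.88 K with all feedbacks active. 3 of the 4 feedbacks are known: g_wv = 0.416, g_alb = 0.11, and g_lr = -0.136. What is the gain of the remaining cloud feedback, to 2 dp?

Amplification A = ΔT/ΔT₀ = 4.88/1.6 = 3.05.
Total gain g = 1 − 1/A = 1 − 1/3.05 = 0.6721.
Known gains sum to 0.416 + 0.11 − 0.136 = 0.39.
g_cld = 0.6721 − 0.39 = 0.28.

0.28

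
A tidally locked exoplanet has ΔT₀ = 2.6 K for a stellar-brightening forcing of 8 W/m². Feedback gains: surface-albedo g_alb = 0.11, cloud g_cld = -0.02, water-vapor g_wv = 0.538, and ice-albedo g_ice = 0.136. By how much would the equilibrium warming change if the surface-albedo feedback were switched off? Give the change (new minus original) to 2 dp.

Original: g = 0.764, ΔT = 2.6/(1−0.764) = 11.0169 K.
Without surface-albedo: g' = 0.654, ΔT' = 2.6/(1−0.654) = 7.5145 K.
Change = 7.5145 − 11.0169 = -3.50 K.

-3.50 K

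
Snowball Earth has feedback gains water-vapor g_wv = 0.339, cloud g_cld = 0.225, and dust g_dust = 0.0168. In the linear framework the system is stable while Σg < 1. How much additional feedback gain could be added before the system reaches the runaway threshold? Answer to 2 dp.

0.42

Current total gain = 0.339 + 0.225 + 0.0168 = 0.5808.
Margin to runaway = 1 − 0.5808 = 0.42.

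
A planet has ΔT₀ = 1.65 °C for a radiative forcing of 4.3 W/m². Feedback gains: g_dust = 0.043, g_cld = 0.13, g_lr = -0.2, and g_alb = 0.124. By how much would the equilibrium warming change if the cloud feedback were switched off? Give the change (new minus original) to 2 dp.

-0.23 °C

Original: g = 0.097, ΔT = 1.65/(1−0.097) = 1.8272 °C.
Without cloud: g' = -0.033, ΔT' = 1.65/(1+0.033) = 1.5973 °C.
Change = 1.5973 − 1.8272 = -0.23 °C.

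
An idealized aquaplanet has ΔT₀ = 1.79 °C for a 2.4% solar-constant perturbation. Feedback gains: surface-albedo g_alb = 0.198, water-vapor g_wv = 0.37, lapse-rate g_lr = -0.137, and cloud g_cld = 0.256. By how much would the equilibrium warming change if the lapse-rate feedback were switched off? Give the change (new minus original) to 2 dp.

Original: g = 0.687, ΔT = 1.79/(1−0.687) = 5.7188 °C.
Without lapse-rate: g' = 0.824, ΔT' = 1.79/(1−0.824) = 10.1705 °C.
Change = 10.1705 − 5.7188 = 4.45 °C.

4.45 °C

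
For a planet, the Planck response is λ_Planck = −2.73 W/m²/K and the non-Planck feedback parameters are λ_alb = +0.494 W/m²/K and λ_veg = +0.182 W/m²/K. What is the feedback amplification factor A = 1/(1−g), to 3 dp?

Convert to gains: g_alb = 0.494/2.73 = 0.181; g_veg = 0.182/2.73 = 0.06667.
Total gain g = 0.24767.
A = 1/(1 − 0.24767) = 1.329.

1.329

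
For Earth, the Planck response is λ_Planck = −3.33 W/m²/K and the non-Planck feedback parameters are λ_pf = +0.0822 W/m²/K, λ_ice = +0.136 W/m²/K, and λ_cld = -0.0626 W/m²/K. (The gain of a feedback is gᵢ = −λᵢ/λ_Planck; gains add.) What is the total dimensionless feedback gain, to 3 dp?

0.047

Convert to gains: g_pf = 0.0822/3.33 = 0.02468; g_ice = 0.136/3.33 = 0.04084; g_cld = -0.0626/3.33 = -0.0188.
Total gain g = 0.04672.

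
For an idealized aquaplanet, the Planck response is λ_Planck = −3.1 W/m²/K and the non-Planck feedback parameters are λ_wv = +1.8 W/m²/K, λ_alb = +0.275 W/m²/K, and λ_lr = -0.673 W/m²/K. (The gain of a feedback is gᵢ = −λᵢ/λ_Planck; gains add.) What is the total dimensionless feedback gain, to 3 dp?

Convert to gains: g_wv = 1.8/3.1 = 0.5806; g_alb = 0.275/3.1 = 0.08871; g_lr = -0.673/3.1 = -0.2171.
Total gain g = 0.45221.

0.452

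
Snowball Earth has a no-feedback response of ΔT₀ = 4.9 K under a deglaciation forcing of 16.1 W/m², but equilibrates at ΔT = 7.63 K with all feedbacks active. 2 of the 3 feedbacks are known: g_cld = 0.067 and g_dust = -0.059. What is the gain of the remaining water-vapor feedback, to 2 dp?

Amplification A = ΔT/ΔT₀ = 7.63/4.9 = 1.557.
Total gain g = 1 − 1/A = 1 − 1/1.557 = 0.3577.
Known gains sum to 0.067 − 0.059 = 0.008.
g_wv = 0.3577 − 0.008 = 0.35.

0.35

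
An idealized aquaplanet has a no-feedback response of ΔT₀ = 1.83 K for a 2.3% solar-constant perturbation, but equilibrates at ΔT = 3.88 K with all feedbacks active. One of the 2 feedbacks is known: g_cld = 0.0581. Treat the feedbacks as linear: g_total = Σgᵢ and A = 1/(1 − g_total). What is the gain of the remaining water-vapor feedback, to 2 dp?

0.47

Amplification A = ΔT/ΔT₀ = 3.88/1.83 = 2.12.
Total gain g = 1 − 1/A = 1 − 1/2.12 = 0.5283.
The known gain is 0.0581.
g_wv = 0.5283 − 0.0581 = 0.47.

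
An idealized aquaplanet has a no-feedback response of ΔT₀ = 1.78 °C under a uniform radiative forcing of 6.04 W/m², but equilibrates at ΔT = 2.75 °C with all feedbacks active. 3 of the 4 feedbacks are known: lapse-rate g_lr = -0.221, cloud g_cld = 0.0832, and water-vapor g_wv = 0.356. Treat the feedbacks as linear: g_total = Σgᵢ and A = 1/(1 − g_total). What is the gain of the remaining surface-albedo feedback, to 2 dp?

0.13

Amplification A = ΔT/ΔT₀ = 2.75/1.78 = 1.545.
Total gain g = 1 − 1/A = 1 − 1/1.545 = 0.3528.
Known gains sum to -0.221 + 0.0832 + 0.356 = 0.2182.
g_alb = 0.3528 − 0.2182 = 0.13.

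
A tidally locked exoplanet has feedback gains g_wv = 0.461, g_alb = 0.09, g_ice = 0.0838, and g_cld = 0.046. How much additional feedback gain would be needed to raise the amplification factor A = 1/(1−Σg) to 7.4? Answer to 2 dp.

Current total gain = 0.6808.
Target gain for A = 7.4: g* = 1 − 1/7.4 = 0.8649.
Additional gain needed = 0.8649 − 0.6808 = 0.18.

0.18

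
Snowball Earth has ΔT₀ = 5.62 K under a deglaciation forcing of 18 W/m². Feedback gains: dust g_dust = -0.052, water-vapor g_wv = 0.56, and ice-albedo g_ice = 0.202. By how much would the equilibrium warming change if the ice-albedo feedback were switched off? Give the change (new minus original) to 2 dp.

Original: g = 0.71, ΔT = 5.62/(1−0.71) = 19.3793 K.
Without ice-albedo: g' = 0.508, ΔT' = 5.62/(1−0.508) = 11.4228 K.
Change = 11.4228 − 19.3793 = -7.96 K.

-7.96 K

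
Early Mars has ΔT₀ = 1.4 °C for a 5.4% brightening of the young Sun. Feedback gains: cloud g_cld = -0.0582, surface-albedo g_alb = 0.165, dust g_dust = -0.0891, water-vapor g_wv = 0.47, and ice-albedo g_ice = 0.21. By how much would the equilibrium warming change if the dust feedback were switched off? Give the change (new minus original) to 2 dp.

1.94 °C

Original: g = 0.6977, ΔT = 1.4/(1−0.6977) = 4.6312 °C.
Without dust: g' = 0.7868, ΔT' = 1.4/(1−0.7868) = 6.5666 °C.
Change = 6.5666 − 4.6312 = 1.94 °C.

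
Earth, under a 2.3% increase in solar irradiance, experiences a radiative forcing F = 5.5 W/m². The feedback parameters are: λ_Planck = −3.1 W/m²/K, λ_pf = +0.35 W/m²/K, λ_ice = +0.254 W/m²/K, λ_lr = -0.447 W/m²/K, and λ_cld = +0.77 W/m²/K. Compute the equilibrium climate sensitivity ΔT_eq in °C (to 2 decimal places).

2.53 °C

Net feedback parameter λ = (−3.1) + (+0.35) + (+0.254) + (-0.447) + (+0.77) = -2.173 W/m²/K.
ΔT = −F/λ = −5.5/(-2.173) = 2.53 °C.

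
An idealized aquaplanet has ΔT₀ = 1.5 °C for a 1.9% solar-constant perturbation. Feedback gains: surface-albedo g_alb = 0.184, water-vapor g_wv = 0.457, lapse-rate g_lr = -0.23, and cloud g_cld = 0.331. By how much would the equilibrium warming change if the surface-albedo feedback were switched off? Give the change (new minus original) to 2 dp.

-2.42 °C

Original: g = 0.742, ΔT = 1.5/(1−0.742) = 5.8140 °C.
Without surface-albedo: g' = 0.558, ΔT' = 1.5/(1−0.558) = 3.3937 °C.
Change = 3.3937 − 5.8140 = -2.42 °C.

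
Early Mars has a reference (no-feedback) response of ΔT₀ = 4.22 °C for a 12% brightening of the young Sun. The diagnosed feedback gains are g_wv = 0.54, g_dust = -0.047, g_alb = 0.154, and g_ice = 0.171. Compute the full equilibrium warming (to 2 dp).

Total gain g = 0.54 − 0.047 + 0.154 + 0.171 = 0.818.
Amplification A = 1/(1 − 0.818) = 5.495.
ΔT = 4.22 × 5.495 = 23.19 °C.

23.19 °C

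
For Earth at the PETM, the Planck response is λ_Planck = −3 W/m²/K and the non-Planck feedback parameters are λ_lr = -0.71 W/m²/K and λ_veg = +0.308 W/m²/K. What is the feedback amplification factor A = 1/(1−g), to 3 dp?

Convert to gains: g_lr = -0.71/3 = -0.2367; g_veg = 0.308/3 = 0.1027.
Total gain g = -0.134.
A = 1/(1 + 0.134) = 0.882.

0.882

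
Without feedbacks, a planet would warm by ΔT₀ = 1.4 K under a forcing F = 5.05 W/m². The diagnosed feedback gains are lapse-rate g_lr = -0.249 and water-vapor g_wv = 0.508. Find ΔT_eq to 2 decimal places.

1.89 K

Total gain g = -0.249 + 0.508 = 0.259.
Amplification A = 1/(1 − 0.259) = 1.35.
ΔT = 1.4 × 1.35 = 1.89 K.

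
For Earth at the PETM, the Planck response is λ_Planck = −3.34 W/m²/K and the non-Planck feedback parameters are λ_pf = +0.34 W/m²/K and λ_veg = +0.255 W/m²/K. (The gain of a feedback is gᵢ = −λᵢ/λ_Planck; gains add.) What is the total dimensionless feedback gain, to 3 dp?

0.178

Convert to gains: g_pf = 0.34/3.34 = 0.1018; g_veg = 0.255/3.34 = 0.07635.
Total gain g = 0.17815.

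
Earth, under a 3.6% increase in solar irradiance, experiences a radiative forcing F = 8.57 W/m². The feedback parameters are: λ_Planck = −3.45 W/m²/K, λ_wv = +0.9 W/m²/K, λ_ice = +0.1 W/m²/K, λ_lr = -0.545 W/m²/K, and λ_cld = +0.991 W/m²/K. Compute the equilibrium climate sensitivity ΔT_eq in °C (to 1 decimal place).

Net feedback parameter λ = (−3.45) + (+0.9) + (+0.1) + (-0.545) + (+0.991) = -2.004 W/m²/K.
ΔT = −F/λ = −8.57/(-2.004) = 4.3 °C.

4.3 °C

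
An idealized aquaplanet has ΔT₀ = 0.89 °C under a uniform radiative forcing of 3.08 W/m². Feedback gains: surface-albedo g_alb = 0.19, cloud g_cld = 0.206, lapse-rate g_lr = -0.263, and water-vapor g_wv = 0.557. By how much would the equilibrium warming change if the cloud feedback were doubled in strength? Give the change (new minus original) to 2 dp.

Original: g = 0.69, ΔT = 0.89/(1−0.69) = 2.8710 °C.
With doubled cloud: g' = 0.896, ΔT' = 0.89/(1−0.896) = 8.5577 °C.
Change = 8.5577 − 2.8710 = 5.69 °C.

5.69 °C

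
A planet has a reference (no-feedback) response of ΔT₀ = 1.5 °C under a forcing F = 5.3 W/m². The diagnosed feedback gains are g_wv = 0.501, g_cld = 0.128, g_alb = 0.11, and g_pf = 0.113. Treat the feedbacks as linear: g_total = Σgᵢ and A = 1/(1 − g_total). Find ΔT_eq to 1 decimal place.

Total gain g = 0.501 + 0.128 + 0.11 + 0.113 = 0.852.
Amplification A = 1/(1 − 0.852) = 6.757.
ΔT = 1.5 × 6.757 = 10.1 °C.

10.1 °C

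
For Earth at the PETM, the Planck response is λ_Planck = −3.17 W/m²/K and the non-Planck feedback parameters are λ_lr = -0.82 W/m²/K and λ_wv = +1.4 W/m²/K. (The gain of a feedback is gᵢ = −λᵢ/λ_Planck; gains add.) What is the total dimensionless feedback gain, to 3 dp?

Convert to gains: g_lr = -0.82/3.17 = -0.2587; g_wv = 1.4/3.17 = 0.4416.
Total gain g = 0.1829.

0.183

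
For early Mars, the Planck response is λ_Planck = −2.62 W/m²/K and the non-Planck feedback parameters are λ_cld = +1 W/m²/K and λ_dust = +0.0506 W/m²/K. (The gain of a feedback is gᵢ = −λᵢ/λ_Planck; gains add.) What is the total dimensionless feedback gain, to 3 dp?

Convert to gains: g_cld = 1/2.62 = 0.3817; g_dust = 0.0506/2.62 = 0.01931.
Total gain g = 0.40101.

0.401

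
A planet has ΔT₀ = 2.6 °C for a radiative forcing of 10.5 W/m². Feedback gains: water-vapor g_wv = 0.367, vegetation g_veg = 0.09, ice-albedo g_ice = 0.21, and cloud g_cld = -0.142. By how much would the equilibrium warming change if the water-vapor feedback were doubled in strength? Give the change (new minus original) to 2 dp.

Original: g = 0.525, ΔT = 2.6/(1−0.525) = 5.4737 °C.
With doubled water-vapor: g' = 0.892, ΔT' = 2.6/(1−0.892) = 24.0741 °C.
Change = 24.0741 − 5.4737 = 18.60 °C.

18.60 °C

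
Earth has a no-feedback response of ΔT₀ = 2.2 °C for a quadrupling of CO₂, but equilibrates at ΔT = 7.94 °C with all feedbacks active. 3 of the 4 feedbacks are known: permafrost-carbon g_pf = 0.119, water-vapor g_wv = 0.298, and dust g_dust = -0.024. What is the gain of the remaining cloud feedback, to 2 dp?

Amplification A = ΔT/ΔT₀ = 7.94/2.2 = 3.609.
Total gain g = 1 − 1/A = 1 − 1/3.609 = 0.7229.
Known gains sum to 0.119 + 0.298 − 0.024 = 0.393.
g_cld = 0.7229 − 0.393 = 0.33.

0.33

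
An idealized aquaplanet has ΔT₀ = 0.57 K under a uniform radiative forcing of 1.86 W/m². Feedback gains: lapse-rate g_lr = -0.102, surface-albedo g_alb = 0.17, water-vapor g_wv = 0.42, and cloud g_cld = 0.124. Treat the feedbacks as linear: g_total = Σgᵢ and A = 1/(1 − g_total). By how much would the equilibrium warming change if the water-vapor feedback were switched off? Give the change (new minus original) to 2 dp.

-0.76 K

Original: g = 0.612, ΔT = 0.57/(1−0.612) = 1.4691 K.
Without water-vapor: g' = 0.192, ΔT' = 0.57/(1−0.192) = 0.7054 K.
Change = 0.7054 − 1.4691 = -0.76 K.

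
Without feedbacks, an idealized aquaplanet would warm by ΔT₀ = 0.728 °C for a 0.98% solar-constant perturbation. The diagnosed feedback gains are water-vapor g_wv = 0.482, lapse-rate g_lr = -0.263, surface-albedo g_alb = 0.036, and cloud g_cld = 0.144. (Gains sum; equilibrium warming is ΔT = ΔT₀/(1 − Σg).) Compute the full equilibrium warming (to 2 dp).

Total gain g = 0.482 − 0.263 + 0.036 + 0.144 = 0.399.
Amplification A = 1/(1 − 0.399) = 1.664.
ΔT = 0.728 × 1.664 = 1.21 °C.

1.21 °C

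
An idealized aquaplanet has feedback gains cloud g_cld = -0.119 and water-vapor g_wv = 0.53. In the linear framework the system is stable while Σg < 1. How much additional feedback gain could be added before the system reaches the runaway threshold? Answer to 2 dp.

Current total gain = -0.119 + 0.53 = 0.411.
Margin to runaway = 1 − 0.411 = 0.59.

0.59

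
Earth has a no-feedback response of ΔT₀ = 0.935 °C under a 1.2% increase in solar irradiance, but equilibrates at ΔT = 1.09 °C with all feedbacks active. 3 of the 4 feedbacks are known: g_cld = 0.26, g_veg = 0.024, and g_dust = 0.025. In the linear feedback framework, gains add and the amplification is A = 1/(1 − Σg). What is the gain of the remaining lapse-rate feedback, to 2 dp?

Amplification A = ΔT/ΔT₀ = 1.09/0.935 = 1.166.
Total gain g = 1 − 1/A = 1 − 1/1.166 = 0.1424.
Known gains sum to 0.26 + 0.024 + 0.025 = 0.309.
g_lr = 0.1424 − 0.309 = -0.17.

-0.17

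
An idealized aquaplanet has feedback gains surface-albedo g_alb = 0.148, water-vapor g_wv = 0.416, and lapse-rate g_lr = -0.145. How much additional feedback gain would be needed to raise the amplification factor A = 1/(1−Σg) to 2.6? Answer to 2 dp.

Current total gain = 0.419.
Target gain for A = 2.6: g* = 1 − 1/2.6 = 0.6154.
Additional gain needed = 0.6154 − 0.419 = 0.20.

0.20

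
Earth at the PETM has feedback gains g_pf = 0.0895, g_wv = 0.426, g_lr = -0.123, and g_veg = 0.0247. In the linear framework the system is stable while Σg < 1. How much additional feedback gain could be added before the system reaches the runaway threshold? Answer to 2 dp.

0.58

Current total gain = 0.0895 + 0.426 − 0.123 + 0.0247 = 0.4172.
Margin to runaway = 1 − 0.4172 = 0.58.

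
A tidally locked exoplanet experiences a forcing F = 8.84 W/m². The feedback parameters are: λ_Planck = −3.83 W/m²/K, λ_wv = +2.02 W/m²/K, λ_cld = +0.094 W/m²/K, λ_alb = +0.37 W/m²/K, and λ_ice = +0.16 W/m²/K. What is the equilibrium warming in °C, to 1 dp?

Net feedback parameter λ = (−3.83) + (+2.02) + (+0.094) + (+0.37) + (+0.16) = -1.186 W/m²/K.
ΔT = −F/λ = −8.84/(-1.186) = 7.5 °C.

7.5 °C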